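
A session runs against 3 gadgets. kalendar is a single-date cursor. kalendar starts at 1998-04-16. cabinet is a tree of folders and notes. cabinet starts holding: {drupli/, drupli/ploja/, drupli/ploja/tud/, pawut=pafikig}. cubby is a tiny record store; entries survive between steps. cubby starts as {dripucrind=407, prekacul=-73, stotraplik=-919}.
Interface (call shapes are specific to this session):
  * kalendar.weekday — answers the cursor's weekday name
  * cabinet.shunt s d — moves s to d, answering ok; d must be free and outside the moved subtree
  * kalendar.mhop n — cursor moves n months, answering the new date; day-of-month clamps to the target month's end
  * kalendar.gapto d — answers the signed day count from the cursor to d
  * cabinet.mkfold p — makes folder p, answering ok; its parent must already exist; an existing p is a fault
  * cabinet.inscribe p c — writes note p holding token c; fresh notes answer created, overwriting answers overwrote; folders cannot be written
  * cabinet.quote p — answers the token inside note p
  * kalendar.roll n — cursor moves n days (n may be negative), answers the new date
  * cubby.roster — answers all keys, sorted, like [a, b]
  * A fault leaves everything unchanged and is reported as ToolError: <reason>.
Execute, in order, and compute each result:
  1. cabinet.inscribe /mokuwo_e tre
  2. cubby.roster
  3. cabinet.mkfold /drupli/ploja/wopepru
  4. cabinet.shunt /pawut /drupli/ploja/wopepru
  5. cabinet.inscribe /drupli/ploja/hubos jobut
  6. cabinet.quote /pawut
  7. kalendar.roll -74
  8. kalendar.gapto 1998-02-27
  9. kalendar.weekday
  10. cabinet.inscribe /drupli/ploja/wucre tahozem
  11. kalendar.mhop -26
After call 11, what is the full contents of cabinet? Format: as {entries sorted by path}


Answer: {drupli/, drupli/ploja/, drupli/ploja/hubos=jobut, drupli/ploja/tud/, drupli/ploja/wopepru/, drupli/ploja/wucre=tahozem, mokuwo_e=tre, pawut=pafikig}

Derivation:
Act: inscribe[/mokuwo_e; tre]
Obs: created
Act: roster[]
Obs: [dripucrind, prekacul, stotraplik]
Act: mkfold[/drupli/ploja/wopepru]
Obs: ok
Act: shunt[/pawut; /drupli/ploja/wopepru]
Obs: ToolError: exists
Act: inscribe[/drupli/ploja/hubos; jobut]
Obs: created
Act: quote[/pawut]
Obs: pafikig
Act: roll[-74]
Obs: 1998-02-01
Act: gapto[1998-02-27]
Obs: 26
Act: weekday[]
Obs: Sunday
Act: inscribe[/drupli/ploja/wucre; tahozem]
Obs: created
Act: mhop[-26]
Obs: 1995-12-01


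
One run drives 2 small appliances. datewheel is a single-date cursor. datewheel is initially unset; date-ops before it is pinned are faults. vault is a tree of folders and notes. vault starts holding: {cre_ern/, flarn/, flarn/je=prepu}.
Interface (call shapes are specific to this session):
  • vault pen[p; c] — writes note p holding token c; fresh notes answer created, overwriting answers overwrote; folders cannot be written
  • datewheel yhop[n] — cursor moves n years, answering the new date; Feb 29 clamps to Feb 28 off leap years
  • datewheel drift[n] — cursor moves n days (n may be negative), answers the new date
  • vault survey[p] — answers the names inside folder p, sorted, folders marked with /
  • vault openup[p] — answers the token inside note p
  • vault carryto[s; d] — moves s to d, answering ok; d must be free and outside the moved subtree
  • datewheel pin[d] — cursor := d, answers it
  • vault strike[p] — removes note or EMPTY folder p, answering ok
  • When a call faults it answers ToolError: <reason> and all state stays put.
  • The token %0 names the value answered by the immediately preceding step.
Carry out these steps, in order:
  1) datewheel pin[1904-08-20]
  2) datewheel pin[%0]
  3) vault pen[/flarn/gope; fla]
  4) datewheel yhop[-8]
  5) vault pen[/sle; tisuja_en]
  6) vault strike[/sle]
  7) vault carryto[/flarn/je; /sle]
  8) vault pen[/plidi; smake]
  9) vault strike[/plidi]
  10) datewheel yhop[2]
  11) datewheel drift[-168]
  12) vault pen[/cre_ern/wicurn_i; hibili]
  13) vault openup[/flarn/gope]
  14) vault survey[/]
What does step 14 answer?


Answer: [cre_ern/, flarn/, sle]

Derivation:
·→ datewheel pin(d='1904-08-20')
·← 1904-08-20
·→ datewheel pin(d='%0')
·← 1904-08-20
·→ vault pen(p='/flarn/gope', c='fla')
·← created
·→ datewheel yhop(n='-8')
·← 1896-08-20
·→ vault pen(p='/sle', c='tisuja_en')
·← created
·→ vault strike(p='/sle')
·← ok
·→ vault carryto(s='/flarn/je', d='/sle')
·← ok
·→ vault pen(p='/plidi', c='smake')
·← created
·→ vault strike(p='/plidi')
·← ok
·→ datewheel yhop(n='2')
·← 1898-08-20
·→ datewheel drift(n='-168')
·← 1898-03-05
·→ vault pen(p='/cre_ern/wicurn_i', c='hibili')
·← created
·→ vault openup(p='/flarn/gope')
·← fla
·→ vault survey(p='/')
·← [cre_ern/, flarn/, sle]


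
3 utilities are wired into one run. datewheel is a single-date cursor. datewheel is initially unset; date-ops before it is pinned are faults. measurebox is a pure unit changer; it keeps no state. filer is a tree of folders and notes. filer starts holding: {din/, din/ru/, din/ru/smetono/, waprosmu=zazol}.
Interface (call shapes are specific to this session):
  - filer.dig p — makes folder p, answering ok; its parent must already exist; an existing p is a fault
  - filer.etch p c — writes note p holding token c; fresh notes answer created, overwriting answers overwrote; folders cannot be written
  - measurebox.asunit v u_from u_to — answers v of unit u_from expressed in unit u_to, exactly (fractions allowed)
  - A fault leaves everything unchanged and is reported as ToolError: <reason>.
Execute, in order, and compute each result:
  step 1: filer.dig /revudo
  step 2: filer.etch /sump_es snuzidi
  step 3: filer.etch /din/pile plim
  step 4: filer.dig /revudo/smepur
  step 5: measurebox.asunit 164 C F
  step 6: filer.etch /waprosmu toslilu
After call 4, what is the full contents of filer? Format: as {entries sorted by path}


Answer: {din/, din/pile=plim, din/ru/, din/ru/smetono/, revudo/, revudo/smepur/, sump_es=snuzidi, waprosmu=zazol}

Derivation:
Then filer.dig with /revudo, giving ok.
Next I call filer.etch with /sump_es, snuzidi, and see created.
I invoke filer.etch with /din/pile, plim: created.
I invoke filer.dig with /revudo/smepur, and get ok.
I call measurebox.asunit with 164, C, F, — result: 1636/5.
Calling filer.etch with /waprosmu, toslilu, and get overwrote.


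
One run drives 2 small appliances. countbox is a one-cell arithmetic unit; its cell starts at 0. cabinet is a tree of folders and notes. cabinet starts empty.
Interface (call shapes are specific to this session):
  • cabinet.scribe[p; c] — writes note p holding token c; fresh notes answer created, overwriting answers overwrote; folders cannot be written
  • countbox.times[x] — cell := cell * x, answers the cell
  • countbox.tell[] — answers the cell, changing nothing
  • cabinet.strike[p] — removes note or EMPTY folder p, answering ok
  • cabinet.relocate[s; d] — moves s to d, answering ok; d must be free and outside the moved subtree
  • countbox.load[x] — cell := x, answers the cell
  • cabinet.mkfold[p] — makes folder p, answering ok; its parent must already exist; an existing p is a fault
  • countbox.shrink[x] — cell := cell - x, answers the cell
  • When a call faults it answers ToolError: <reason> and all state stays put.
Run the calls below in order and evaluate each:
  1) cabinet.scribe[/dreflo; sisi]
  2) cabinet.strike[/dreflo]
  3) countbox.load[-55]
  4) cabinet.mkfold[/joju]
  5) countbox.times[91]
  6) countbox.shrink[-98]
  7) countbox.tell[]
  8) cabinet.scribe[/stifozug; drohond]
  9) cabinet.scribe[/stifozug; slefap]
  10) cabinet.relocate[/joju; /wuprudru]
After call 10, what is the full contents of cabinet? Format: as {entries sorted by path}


Answer: {stifozug=slefap, wuprudru/}

Derivation:
$ scribe /dreflo sisi
:: created
$ strike /dreflo
:: ok
$ load -55
:: -55
$ mkfold /joju
:: ok
$ times 91
:: -5005
$ shrink -98
:: -4907
$ tell
:: -4907
$ scribe /stifozug drohond
:: created
$ scribe /stifozug slefap
:: overwrote
$ relocate /joju /wuprudru
:: ok


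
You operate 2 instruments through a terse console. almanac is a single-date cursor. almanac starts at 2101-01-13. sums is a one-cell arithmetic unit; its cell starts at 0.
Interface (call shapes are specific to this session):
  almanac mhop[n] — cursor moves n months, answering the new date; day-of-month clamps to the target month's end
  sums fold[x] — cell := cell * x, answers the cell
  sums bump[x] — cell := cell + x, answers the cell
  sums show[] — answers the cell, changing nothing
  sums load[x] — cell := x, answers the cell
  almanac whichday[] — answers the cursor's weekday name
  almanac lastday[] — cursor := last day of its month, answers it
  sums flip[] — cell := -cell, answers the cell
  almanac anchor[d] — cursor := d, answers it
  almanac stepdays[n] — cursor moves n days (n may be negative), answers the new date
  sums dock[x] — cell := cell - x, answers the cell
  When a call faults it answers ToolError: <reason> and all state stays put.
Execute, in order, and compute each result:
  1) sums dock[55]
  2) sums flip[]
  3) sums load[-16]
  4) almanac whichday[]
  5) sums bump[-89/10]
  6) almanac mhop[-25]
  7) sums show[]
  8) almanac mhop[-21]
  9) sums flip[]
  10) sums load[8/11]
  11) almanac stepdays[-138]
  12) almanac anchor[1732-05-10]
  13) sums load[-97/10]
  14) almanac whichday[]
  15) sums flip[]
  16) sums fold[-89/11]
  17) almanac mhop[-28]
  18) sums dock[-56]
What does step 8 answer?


Now I run sums dock with x=55: -55.
I try sums flip(), which returns 55.
I run sums load with x=-16, → -16.
I run almanac whichday(), and get Thursday.
I try sums bump with x=-89/10, yielding -249/10.
I run almanac mhop with n=-25, — result: 2098-12-13.
Now I run sums show(), → -249/10.
Then almanac mhop with n=-21, → 2097-03-13.
Then sums flip, → 249/10.
I invoke sums load with x=8/11, yielding 8/11.
I call almanac stepdays with n=-138, which returns 2096-10-26.
Invoking almanac anchor with d=1732-05-10, giving 1732-05-10.
I try sums load with x=-97/10, → -97/10.
Invoking almanac whichday, → Saturday.
I run sums flip(), which returns 97/10.
Invoking sums fold with x=-89/11, → -8633/110.
I try almanac mhop with n=-28, yielding 1730-01-10.
Calling sums dock with x=-56, and get -2473/110.

Answer: 2097-03-13


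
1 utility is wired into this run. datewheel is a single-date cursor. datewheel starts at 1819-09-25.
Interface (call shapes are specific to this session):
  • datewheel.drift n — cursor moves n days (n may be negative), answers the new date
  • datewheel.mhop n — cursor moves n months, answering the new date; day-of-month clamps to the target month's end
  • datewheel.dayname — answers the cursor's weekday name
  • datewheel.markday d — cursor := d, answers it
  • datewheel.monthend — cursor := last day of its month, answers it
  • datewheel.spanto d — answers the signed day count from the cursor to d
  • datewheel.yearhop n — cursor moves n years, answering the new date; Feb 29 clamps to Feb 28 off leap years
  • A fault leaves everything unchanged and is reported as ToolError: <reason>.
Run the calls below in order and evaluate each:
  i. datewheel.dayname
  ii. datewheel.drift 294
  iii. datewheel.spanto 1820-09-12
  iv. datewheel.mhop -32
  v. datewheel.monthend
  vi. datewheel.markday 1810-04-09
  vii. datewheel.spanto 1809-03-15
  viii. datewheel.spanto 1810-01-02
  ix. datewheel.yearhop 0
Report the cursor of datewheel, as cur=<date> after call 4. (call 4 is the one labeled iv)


Answer: cur=1817-11-15

Derivation:
-- dayname() -> Saturday
-- drift(n: 294) -> 1820-07-15
-- spanto(d: 1820-09-12) -> 59
-- mhop(n: -32) -> 1817-11-15
-- monthend() -> 1817-11-30
-- markday(d: 1810-04-09) -> 1810-04-09
-- spanto(d: 1809-03-15) -> -390
-- spanto(d: 1810-01-02) -> -97
-- yearhop(n: 0) -> 1810-04-09


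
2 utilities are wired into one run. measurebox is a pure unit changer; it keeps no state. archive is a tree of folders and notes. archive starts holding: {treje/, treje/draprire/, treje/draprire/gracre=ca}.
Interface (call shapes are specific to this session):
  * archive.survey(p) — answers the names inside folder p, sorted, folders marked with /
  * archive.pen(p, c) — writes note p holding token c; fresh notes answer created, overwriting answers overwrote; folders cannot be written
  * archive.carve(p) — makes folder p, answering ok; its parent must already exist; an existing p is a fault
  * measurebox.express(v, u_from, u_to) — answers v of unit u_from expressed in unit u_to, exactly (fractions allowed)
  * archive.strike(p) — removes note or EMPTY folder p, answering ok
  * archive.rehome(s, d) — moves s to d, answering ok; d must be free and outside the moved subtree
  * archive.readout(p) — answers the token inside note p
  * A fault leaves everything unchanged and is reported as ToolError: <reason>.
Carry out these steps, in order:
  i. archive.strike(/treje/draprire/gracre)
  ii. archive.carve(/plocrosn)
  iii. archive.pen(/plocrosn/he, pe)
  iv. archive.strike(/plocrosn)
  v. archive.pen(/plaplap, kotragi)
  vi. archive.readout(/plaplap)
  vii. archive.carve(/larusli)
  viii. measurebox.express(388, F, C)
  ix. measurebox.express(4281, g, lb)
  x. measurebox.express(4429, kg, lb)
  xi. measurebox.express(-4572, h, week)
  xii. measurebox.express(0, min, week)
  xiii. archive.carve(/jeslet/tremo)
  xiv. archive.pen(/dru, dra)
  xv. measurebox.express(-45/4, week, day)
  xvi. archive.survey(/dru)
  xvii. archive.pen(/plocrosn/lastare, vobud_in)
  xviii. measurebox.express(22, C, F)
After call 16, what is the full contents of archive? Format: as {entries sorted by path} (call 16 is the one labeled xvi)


Answer: {dru=dra, larusli/, plaplap=kotragi, plocrosn/, plocrosn/he=pe, treje/, treje/draprire/}

Derivation:
Act: archive.strike[p→/treje/draprire/gracre]
Obs: ok
Act: archive.carve[p→/plocrosn]
Obs: ok
Act: archive.pen[p→/plocrosn/he; c→pe]
Obs: created
Act: archive.strike[p→/plocrosn]
Obs: ToolError: not empty
Act: archive.pen[p→/plaplap; c→kotragi]
Obs: created
Act: archive.readout[p→/plaplap]
Obs: kotragi
Act: archive.carve[p→/larusli]
Obs: ok
Act: measurebox.express[v→388; u_from→F; u_to→C]
Obs: 1780/9
Act: measurebox.express[v→4281; u_from→g; u_to→lb]
Obs: 428100000/45359237
Act: measurebox.express[v→4429; u_from→kg; u_to→lb]
Obs: 442900000000/45359237
Act: measurebox.express[v→-4572; u_from→h; u_to→week]
Obs: -381/14
Act: measurebox.express[v→0; u_from→min; u_to→week]
Obs: 0
Act: archive.carve[p→/jeslet/tremo]
Obs: ToolError: no parent
Act: archive.pen[p→/dru; c→dra]
Obs: created
Act: measurebox.express[v→-45/4; u_from→week; u_to→day]
Obs: -315/4
Act: archive.survey[p→/dru]
Obs: ToolError: not a directory
Act: archive.pen[p→/plocrosn/lastare; c→vobud_in]
Obs: created
Act: measurebox.express[v→22; u_from→C; u_to→F]
Obs: 358/5


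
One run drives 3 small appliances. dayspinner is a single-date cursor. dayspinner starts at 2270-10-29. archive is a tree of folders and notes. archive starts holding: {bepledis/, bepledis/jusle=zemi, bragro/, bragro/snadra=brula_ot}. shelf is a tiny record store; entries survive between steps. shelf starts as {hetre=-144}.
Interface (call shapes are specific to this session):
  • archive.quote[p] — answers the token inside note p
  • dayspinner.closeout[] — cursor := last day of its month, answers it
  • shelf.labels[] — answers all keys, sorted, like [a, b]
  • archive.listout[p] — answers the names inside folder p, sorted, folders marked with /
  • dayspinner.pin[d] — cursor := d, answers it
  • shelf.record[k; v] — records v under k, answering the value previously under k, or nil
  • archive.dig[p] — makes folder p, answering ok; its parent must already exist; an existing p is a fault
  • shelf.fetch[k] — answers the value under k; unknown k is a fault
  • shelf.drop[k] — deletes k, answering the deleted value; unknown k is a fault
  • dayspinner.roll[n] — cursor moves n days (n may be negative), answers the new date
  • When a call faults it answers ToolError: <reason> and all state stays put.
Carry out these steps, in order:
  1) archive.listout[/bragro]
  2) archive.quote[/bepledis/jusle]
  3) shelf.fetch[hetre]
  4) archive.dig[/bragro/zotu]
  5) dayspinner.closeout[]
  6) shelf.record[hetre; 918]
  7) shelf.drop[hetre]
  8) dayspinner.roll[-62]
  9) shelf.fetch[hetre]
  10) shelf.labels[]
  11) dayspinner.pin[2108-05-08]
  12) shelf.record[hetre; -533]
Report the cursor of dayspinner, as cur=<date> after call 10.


Answer: cur=2270-08-30

Derivation:
-> archive.listout(/bragro)
<- [snadra]
-> archive.quote(/bepledis/jusle)
<- zemi
-> shelf.fetch(hetre)
<- -144
-> archive.dig(/bragro/zotu)
<- ok
-> dayspinner.closeout()
<- 2270-10-31
-> shelf.record(hetre, 918)
<- -144
-> shelf.drop(hetre)
<- 918
-> dayspinner.roll(-62)
<- 2270-08-30
-> shelf.fetch(hetre)
<- ToolError: no such key hetre
-> shelf.labels()
<- []
-> dayspinner.pin(2108-05-08)
<- 2108-05-08
-> shelf.record(hetre, -533)
<- nil


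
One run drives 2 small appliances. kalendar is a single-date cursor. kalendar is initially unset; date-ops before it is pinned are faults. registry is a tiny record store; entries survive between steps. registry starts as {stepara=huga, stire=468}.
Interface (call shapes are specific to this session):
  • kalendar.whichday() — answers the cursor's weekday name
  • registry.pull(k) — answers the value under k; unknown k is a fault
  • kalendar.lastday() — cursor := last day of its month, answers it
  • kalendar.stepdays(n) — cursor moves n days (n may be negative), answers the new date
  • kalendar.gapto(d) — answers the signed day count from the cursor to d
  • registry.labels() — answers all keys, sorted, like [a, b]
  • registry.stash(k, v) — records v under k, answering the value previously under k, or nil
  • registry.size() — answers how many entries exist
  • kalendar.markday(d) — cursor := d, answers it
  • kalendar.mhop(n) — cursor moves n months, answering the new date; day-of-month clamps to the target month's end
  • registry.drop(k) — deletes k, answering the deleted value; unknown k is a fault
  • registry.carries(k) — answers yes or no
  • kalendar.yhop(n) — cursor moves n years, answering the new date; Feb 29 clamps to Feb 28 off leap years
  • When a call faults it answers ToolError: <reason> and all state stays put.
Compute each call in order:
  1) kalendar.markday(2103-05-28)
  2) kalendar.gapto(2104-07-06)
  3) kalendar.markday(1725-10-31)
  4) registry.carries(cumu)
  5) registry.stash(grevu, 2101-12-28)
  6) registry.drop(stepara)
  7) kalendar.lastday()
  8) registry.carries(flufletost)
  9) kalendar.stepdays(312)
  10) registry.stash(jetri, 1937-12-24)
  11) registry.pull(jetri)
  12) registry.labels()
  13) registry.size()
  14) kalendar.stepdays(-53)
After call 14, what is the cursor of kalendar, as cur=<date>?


Answer: cur=1726-07-17

Derivation:
[in] kalendar.markday 2103-05-28
:: 2103-05-28
[in] kalendar.gapto 2104-07-06
:: 405
[in] kalendar.markday 1725-10-31
:: 1725-10-31
[in] registry.carries cumu
:: no
[in] registry.stash grevu 2101-12-28
:: nil
[in] registry.drop stepara
:: huga
[in] kalendar.lastday
:: 1725-10-31
[in] registry.carries flufletost
:: no
[in] kalendar.stepdays 312
:: 1726-09-08
[in] registry.stash jetri 1937-12-24
:: nil
[in] registry.pull jetri
:: 1937-12-24
[in] registry.labels
:: [grevu, jetri, stire]
[in] registry.size
:: 3
[in] kalendar.stepdays -53
:: 1726-07-17


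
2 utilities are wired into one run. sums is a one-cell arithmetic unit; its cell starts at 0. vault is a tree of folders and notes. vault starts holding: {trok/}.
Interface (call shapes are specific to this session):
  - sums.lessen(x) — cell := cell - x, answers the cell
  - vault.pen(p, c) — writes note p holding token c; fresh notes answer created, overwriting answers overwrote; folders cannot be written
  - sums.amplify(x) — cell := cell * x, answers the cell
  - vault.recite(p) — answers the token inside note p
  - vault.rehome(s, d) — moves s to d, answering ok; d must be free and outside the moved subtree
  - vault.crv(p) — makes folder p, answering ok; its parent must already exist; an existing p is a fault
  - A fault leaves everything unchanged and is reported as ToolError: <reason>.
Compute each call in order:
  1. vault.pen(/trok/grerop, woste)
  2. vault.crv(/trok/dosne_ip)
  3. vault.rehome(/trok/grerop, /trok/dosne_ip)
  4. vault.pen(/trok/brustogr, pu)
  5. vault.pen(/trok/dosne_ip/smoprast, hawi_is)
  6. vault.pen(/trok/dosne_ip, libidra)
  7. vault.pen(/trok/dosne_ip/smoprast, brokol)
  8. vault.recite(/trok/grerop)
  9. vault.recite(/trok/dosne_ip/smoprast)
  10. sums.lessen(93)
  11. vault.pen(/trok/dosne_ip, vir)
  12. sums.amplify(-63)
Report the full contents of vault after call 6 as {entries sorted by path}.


Answer: {trok/, trok/brustogr=pu, trok/dosne_ip/, trok/dosne_ip/smoprast=hawi_is, trok/grerop=woste}

Derivation:
> pen p=/trok/grerop c=woste
  created
> crv p=/trok/dosne_ip
  ok
> rehome s=/trok/grerop d=/trok/dosne_ip
  ToolError: exists
> pen p=/trok/brustogr c=pu
  created
> pen p=/trok/dosne_ip/smoprast c=hawi_is
  created
> pen p=/trok/dosne_ip c=libidra
  ToolError: is a directory
> pen p=/trok/dosne_ip/smoprast c=brokol
  overwrote
> recite p=/trok/grerop
  woste
> recite p=/trok/dosne_ip/smoprast
  brokol
> lessen x=93
  -93
> pen p=/trok/dosne_ip c=vir
  ToolError: is a directory
> amplify x=-63
  5859


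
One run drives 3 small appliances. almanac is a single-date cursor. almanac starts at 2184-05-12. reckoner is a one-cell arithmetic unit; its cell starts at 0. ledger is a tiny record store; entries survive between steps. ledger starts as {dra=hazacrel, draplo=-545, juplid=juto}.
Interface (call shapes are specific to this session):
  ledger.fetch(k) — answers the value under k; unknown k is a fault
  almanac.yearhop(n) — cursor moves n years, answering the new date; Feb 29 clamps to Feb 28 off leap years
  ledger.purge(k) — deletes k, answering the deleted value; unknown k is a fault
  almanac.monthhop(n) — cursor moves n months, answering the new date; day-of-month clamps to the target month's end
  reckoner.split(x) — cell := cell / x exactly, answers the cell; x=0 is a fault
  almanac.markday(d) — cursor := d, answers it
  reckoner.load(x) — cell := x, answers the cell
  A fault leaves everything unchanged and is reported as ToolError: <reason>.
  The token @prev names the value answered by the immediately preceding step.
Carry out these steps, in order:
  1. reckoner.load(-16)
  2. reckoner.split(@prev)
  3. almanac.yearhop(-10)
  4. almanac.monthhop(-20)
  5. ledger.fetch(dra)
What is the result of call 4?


Answer: 2172-09-12

Derivation:
Act: load[x='-16']
Obs: -16
Act: split[x='@prev']
Obs: 1
Act: yearhop[n='-10']
Obs: 2174-05-12
Act: monthhop[n='-20']
Obs: 2172-09-12
Act: fetch[k='dra']
Obs: hazacrel


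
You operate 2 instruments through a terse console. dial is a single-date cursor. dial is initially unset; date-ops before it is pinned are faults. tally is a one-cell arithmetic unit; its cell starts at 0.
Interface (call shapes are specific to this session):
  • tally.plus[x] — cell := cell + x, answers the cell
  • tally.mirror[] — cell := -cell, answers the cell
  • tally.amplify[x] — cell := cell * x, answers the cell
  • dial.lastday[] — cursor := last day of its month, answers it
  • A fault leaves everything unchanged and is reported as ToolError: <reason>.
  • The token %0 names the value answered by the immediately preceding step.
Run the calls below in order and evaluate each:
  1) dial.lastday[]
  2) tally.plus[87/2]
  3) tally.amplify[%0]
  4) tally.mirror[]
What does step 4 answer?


! dial.lastday() : ToolError: no date set
! tally.plus(x: 87/2) : 87/2
! tally.amplify(x: %0) : 7569/4
! tally.mirror() : -7569/4

Answer: -7569/4


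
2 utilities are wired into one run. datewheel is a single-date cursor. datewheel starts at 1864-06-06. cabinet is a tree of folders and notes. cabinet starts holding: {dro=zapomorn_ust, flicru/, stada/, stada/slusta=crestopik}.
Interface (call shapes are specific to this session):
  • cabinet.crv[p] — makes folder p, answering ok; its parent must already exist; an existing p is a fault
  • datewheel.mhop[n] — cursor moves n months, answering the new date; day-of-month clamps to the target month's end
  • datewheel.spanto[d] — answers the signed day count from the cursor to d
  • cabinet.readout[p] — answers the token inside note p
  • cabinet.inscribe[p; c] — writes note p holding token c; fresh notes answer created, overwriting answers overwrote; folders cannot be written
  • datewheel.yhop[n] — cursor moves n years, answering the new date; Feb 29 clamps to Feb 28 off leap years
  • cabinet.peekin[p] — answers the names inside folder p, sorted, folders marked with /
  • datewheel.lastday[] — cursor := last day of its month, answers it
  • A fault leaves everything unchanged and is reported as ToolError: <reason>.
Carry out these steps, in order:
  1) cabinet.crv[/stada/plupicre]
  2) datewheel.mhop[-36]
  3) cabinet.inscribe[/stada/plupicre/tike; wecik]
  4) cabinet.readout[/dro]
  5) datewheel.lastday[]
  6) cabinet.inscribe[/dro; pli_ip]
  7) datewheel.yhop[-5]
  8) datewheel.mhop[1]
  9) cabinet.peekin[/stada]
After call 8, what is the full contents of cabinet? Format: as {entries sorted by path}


[in] crv p=/stada/plupicre
:: ok
[in] mhop n=-36
:: 1861-06-06
[in] inscribe p=/stada/plupicre/tike c=wecik
:: created
[in] readout p=/dro
:: zapomorn_ust
[in] lastday
:: 1861-06-30
[in] inscribe p=/dro c=pli_ip
:: overwrote
[in] yhop n=-5
:: 1856-06-30
[in] mhop n=1
:: 1856-07-30
[in] peekin p=/stada
:: [plupicre/, slusta]

Answer: {dro=pli_ip, flicru/, stada/, stada/plupicre/, stada/plupicre/tike=wecik, stada/slusta=crestopik}


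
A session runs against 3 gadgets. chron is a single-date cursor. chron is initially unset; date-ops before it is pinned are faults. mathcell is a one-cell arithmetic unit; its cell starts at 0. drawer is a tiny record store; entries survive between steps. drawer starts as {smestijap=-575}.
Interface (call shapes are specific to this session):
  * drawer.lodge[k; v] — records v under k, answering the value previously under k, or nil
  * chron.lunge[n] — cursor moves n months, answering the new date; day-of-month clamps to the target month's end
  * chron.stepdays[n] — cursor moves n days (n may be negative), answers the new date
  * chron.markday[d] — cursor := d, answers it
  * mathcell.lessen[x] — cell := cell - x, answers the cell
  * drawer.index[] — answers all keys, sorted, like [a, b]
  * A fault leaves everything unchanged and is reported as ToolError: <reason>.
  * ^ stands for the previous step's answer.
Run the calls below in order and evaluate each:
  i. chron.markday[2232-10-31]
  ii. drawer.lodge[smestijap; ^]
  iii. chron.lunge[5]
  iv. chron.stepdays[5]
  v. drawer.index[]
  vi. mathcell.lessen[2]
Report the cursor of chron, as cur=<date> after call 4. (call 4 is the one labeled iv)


Answer: cur=2233-04-05

Derivation:
// chron.markday(d: 2232-10-31) : 2232-10-31
// drawer.lodge(k: smestijap, v: ^) : -575
// chron.lunge(n: 5) : 2233-03-31
// chron.stepdays(n: 5) : 2233-04-05
// drawer.index() : [smestijap]
// mathcell.lessen(x: 2) : -2


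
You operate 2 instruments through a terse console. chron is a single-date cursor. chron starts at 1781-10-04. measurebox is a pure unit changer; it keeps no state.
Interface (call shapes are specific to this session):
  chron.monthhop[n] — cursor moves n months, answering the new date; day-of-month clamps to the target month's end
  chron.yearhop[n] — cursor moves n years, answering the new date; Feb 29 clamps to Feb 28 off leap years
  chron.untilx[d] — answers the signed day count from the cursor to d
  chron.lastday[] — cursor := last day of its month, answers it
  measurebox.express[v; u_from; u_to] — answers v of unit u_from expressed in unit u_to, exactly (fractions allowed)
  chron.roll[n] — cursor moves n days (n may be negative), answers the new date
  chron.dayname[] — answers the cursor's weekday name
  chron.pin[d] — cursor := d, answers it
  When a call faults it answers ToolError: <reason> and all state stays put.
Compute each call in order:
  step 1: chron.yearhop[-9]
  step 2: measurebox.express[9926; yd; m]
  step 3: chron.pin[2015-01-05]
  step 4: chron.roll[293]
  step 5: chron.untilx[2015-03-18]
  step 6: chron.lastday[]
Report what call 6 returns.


[in] chron.yearhop -9
= 1772-10-04
[in] measurebox.express 9926 yd m
= 5672709/625
[in] chron.pin 2015-01-05
= 2015-01-05
[in] chron.roll 293
= 2015-10-25
[in] chron.untilx 2015-03-18
= -221
[in] chron.lastday
= 2015-10-31

Answer: 2015-10-31


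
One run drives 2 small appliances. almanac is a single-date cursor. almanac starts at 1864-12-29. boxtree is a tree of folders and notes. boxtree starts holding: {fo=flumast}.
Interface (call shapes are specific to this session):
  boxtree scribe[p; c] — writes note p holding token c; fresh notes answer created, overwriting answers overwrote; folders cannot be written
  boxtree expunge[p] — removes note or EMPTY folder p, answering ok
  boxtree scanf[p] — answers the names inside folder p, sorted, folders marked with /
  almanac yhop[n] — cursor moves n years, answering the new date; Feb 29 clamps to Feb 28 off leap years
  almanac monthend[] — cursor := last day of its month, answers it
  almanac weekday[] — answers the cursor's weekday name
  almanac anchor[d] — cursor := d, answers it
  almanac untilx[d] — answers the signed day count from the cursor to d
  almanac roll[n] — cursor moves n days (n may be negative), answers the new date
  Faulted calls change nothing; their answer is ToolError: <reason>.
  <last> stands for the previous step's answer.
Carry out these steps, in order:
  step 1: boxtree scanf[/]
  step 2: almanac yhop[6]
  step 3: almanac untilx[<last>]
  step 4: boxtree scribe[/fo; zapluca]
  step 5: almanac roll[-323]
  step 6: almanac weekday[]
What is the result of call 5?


! boxtree scanf(p: /) => [fo]
! almanac yhop(n: 6) => 1870-12-29
! almanac untilx(d: <last>) => 0
! boxtree scribe(p: /fo, c: zapluca) => overwrote
! almanac roll(n: -323) => 1870-02-09
! almanac weekday() => Wednesday

Answer: 1870-02-09


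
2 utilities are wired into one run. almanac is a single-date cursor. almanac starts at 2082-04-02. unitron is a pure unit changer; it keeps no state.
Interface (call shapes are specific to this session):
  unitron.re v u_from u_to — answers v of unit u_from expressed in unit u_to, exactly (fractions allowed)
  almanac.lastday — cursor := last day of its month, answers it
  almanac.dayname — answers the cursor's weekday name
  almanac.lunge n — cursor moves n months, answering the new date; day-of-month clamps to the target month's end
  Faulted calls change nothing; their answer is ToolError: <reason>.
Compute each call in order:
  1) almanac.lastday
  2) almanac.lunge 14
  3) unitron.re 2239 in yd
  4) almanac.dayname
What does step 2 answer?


Answer: 2083-06-30

Derivation:
// almanac.lastday() ~> 2082-04-30
// almanac.lunge(n: 14) ~> 2083-06-30
// unitron.re(v: 2239, u_from: in, u_to: yd) ~> 2239/36
// almanac.dayname() ~> Wednesday


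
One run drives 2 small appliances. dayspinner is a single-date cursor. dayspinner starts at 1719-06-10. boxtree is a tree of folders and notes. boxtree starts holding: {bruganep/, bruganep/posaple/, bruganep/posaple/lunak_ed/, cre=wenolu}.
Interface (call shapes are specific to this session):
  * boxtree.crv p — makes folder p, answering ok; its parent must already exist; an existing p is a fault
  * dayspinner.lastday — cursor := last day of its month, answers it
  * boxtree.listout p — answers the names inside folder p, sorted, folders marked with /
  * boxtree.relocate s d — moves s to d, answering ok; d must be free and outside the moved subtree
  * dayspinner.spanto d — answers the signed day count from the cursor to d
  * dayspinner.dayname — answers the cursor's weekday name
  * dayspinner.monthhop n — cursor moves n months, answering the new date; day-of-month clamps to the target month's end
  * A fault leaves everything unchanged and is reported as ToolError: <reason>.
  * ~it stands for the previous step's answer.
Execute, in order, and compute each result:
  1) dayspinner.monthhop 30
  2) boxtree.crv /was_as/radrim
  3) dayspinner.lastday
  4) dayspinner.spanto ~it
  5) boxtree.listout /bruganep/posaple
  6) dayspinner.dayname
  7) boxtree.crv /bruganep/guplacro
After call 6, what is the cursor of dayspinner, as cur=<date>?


Answer: cur=1721-12-31

Derivation:
Step: dayspinner.monthhop[n='30']
Result: 1721-12-10
Step: boxtree.crv[p='/was_as/radrim']
Result: ToolError: no parent
Step: dayspinner.lastday[]
Result: 1721-12-31
Step: dayspinner.spanto[d='~it']
Result: 0
Step: boxtree.listout[p='/bruganep/posaple']
Result: [lunak_ed/]
Step: dayspinner.dayname[]
Result: Wednesday
Step: boxtree.crv[p='/bruganep/guplacro']
Result: ok


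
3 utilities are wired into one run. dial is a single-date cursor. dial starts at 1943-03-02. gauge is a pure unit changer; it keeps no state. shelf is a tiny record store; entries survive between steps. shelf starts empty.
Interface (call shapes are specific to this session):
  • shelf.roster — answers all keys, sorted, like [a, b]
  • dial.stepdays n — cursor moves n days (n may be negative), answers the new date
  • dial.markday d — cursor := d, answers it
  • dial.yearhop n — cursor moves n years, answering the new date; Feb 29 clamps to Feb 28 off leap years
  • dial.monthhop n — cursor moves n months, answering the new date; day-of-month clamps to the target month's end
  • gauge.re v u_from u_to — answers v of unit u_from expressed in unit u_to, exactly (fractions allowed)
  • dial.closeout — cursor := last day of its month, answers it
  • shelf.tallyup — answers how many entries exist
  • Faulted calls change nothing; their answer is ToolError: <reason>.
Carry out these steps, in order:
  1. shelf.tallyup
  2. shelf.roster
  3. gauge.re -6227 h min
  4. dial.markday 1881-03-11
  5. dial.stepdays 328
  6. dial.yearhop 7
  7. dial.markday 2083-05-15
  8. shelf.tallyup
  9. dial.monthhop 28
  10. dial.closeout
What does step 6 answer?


Answer: 1889-02-02

Derivation:
>> tallyup()
<< 0
>> roster()
<< []
>> re(v→-6227, u_from→h, u_to→min)
<< -373620
>> markday(d→1881-03-11)
<< 1881-03-11
>> stepdays(n→328)
<< 1882-02-02
>> yearhop(n→7)
<< 1889-02-02
>> markday(d→2083-05-15)
<< 2083-05-15
>> tallyup()
<< 0
>> monthhop(n→28)
<< 2085-09-15
>> closeout()
<< 2085-09-30


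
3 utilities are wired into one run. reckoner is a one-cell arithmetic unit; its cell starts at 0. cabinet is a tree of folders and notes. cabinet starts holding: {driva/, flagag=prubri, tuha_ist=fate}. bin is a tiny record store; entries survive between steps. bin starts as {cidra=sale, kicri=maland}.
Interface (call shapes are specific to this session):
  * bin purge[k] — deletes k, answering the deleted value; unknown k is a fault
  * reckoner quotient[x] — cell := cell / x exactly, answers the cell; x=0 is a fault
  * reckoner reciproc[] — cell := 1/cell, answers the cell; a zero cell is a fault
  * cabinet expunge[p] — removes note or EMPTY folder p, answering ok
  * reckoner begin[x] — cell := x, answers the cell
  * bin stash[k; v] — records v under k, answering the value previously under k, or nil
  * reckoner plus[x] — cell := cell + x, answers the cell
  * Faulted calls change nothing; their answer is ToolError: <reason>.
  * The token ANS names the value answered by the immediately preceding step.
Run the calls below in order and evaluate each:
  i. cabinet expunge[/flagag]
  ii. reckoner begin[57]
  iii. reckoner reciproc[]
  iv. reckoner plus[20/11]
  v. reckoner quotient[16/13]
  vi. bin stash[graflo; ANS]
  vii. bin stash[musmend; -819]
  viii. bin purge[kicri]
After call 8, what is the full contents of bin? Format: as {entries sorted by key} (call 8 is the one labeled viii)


% 1. cabinet expunge(p='/flagag') == ok
% 2. reckoner begin(x='57') == 57
% 3. reckoner reciproc() == 1/57
% 4. reckoner plus(x='20/11') == 1151/627
% 5. reckoner quotient(x='16/13') == 14963/10032
% 6. bin stash(k='graflo', v='ANS') == nil
% 7. bin stash(k='musmend', v='-819') == nil
% 8. bin purge(k='kicri') == maland

Answer: {cidra=sale, graflo=14963/10032, musmend=-819}


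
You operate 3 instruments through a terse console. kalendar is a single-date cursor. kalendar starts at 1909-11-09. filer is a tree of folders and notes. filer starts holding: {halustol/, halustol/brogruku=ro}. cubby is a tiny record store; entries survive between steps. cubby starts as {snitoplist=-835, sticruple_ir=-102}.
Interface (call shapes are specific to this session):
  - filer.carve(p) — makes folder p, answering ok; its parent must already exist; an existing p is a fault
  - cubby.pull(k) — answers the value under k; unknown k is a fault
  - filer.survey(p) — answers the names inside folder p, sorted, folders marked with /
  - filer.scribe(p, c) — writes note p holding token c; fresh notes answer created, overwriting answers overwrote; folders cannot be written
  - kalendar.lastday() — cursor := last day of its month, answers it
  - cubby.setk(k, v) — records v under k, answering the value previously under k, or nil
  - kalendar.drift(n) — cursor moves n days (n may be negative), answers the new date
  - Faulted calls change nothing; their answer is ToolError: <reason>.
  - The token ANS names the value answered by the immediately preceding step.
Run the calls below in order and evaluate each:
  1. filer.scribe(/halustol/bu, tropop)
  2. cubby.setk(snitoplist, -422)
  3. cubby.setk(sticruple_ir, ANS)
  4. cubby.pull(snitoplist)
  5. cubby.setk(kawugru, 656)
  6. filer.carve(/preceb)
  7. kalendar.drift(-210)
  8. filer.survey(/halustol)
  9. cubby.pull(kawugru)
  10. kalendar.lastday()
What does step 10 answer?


Answer: 1909-04-30

Derivation:
Now I run filer.scribe(p→/halustol/bu, c→tropop), giving created.
Now I run cubby.setk(k→snitoplist, v→-422), — result: -835.
I call cubby.setk(k→sticruple_ir, v→ANS), giving -102.
Now I run cubby.pull(k→snitoplist), giving -422.
Now I run cubby.setk(k→kawugru, v→656), and observe nil.
Next I call filer.carve(p→/preceb), yielding ok.
I use kalendar.drift(n→-210), and get 1909-04-13.
I call filer.survey(p→/halustol), → [brogruku, bu].
I call cubby.pull(k→kawugru), which returns 656.
I try kalendar.lastday, giving 1909-04-30.


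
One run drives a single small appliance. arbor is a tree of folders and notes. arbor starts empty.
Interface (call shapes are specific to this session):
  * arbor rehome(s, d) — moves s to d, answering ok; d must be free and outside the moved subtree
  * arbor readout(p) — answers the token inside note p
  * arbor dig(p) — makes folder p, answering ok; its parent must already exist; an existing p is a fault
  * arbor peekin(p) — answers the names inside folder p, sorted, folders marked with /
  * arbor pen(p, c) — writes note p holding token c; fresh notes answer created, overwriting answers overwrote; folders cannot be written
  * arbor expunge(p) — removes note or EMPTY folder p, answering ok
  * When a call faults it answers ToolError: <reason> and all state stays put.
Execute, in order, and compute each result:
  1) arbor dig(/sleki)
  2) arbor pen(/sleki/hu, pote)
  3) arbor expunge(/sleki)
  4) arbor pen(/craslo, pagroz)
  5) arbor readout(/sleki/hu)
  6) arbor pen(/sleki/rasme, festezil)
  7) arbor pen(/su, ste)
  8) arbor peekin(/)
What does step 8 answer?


> arbor dig /sleki
:: ok
> arbor pen /sleki/hu pote
:: created
> arbor expunge /sleki
:: ToolError: not empty
> arbor pen /craslo pagroz
:: created
> arbor readout /sleki/hu
:: pote
> arbor pen /sleki/rasme festezil
:: created
> arbor pen /su ste
:: created
> arbor peekin /
:: [craslo, sleki/, su]

Answer: [craslo, sleki/, su]


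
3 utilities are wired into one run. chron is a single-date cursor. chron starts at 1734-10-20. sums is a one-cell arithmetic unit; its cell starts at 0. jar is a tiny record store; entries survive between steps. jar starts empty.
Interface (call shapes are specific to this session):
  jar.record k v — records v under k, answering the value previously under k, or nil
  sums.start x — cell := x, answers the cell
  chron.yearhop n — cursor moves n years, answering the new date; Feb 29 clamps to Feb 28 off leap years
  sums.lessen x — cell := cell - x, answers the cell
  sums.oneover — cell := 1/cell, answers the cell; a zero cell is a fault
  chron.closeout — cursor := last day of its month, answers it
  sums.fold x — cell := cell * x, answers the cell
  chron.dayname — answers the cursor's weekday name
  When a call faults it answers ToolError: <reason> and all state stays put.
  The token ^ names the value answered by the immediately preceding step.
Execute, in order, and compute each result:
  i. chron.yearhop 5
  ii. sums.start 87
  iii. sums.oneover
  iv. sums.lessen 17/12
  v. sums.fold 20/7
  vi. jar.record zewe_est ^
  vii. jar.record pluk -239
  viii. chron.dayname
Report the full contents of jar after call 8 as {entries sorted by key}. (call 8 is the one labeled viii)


! yearhop(n=5) => 1739-10-20
! start(x=87) => 87
! oneover() => 1/87
! lessen(x=17/12) => -163/116
! fold(x=20/7) => -815/203
! record(k=zewe_est, v=^) => nil
! record(k=pluk, v=-239) => nil
! dayname() => Tuesday

Answer: {pluk=-239, zewe_est=-815/203}
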